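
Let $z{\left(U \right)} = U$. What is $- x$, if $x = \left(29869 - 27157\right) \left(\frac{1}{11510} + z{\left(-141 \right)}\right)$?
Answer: $\frac{2200664604}{5755} \approx 3.8239 \cdot 10^{5}$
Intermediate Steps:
$x = - \frac{2200664604}{5755}$ ($x = \left(29869 - 27157\right) \left(\frac{1}{11510} - 141\right) = 2712 \left(\frac{1}{11510} - 141\right) = 2712 \left(- \frac{1622909}{11510}\right) = - \frac{2200664604}{5755} \approx -3.8239 \cdot 10^{5}$)
$- x = \left(-1\right) \left(- \frac{2200664604}{5755}\right) = \frac{2200664604}{5755}$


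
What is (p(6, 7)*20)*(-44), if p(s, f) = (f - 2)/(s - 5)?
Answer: -4400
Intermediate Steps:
p(s, f) = (-2 + f)/(-5 + s)
(p(6, 7)*20)*(-44) = (((-2 + 7)/(-5 + 6))*20)*(-44) = ((5/1)*20)*(-44) = ((1*5)*20)*(-44) = (5*20)*(-44) = 100*(-44) = -4400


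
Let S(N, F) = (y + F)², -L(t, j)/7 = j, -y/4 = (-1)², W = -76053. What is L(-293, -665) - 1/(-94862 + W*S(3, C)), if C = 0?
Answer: 6106010051/1311710 ≈ 4655.0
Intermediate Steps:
y = -4 (y = -4*(-1)² = -4*1 = -4)
L(t, j) = -7*j
S(N, F) = (-4 + F)²
L(-293, -665) - 1/(-94862 + W*S(3, C)) = -7*(-665) - 1/(-94862 - 76053*(-4 + 0)²) = 4655 - 1/(-94862 - 76053*(-4)²) = 4655 - 1/(-94862 - 76053*16) = 4655 - 1/(-94862 - 1216848) = 4655 - 1/(-1311710) = 4655 - 1*(-1/1311710) = 4655 + 1/1311710 = 6106010051/1311710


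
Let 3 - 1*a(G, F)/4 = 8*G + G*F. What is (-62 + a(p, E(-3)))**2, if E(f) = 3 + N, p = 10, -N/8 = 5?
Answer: 1232100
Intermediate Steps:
N = -40 (N = -8*5 = -40)
E(f) = -37 (E(f) = 3 - 40 = -37)
a(G, F) = 12 - 32*G - 4*F*G (a(G, F) = 12 - 4*(8*G + G*F) = 12 - 4*(8*G + F*G) = 12 + (-32*G - 4*F*G) = 12 - 32*G - 4*F*G)
(-62 + a(p, E(-3)))**2 = (-62 + (12 - 32*10 - 4*(-37)*10))**2 = (-62 + (12 - 320 + 1480))**2 = (-62 + 1172)**2 = 1110**2 = 1232100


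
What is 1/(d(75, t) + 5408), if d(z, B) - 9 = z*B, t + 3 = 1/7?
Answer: 7/36419 ≈ 0.00019221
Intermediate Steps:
t = -20/7 (t = -3 + 1/7 = -3 + ⅐ = -20/7 ≈ -2.8571)
d(z, B) = 9 + B*z (d(z, B) = 9 + z*B = 9 + B*z)
1/(d(75, t) + 5408) = 1/((9 - 20/7*75) + 5408) = 1/((9 - 1500/7) + 5408) = 1/(-1437/7 + 5408) = 1/(36419/7) = 7/36419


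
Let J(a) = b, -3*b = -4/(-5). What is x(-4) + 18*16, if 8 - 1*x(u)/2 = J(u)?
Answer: 4568/15 ≈ 304.53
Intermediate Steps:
b = -4/15 (b = -(-4)/(3*(-5)) = -(-4)*(-1)/(3*5) = -1/3*4/5 = -4/15 ≈ -0.26667)
J(a) = -4/15
x(u) = 248/15 (x(u) = 16 - 2*(-4/15) = 16 + 8/15 = 248/15)
x(-4) + 18*16 = 248/15 + 18*16 = 248/15 + 288 = 4568/15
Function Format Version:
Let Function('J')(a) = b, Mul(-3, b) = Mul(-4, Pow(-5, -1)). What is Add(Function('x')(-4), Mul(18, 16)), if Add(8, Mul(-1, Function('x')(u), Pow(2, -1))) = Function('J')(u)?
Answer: Rational(4568, 15) ≈ 304.53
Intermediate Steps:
b = Rational(-4, 15) (b = Mul(Rational(-1, 3), Mul(-4, Pow(-5, -1))) = Mul(Rational(-1, 3), Mul(-4, Rational(-1, 5))) = Mul(Rational(-1, 3), Rational(4, 5)) = Rational(-4, 15) ≈ -0.26667)
Function('J')(a) = Rational(-4, 15)
Function('x')(u) = Rational(248, 15) (Function('x')(u) = Add(16, Mul(-2, Rational(-4, 15))) = Add(16, Rational(8, 15)) = Rational(248, 15))
Add(Function('x')(-4), Mul(18, 16)) = Add(Rational(248, 15), Mul(18, 16)) = Add(Rational(248, 15), 288) = Rational(4568, 15)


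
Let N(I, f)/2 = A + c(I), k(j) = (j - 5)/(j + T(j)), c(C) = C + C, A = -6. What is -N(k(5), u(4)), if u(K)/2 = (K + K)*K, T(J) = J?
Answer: 12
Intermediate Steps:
c(C) = 2*C
u(K) = 4*K² (u(K) = 2*((K + K)*K) = 2*((2*K)*K) = 2*(2*K²) = 4*K²)
k(j) = (-5 + j)/(2*j) (k(j) = (j - 5)/(j + j) = (-5 + j)/((2*j)) = (-5 + j)*(1/(2*j)) = (-5 + j)/(2*j))
N(I, f) = -12 + 4*I (N(I, f) = 2*(-6 + 2*I) = -12 + 4*I)
-N(k(5), u(4)) = -(-12 + 4*((½)*(-5 + 5)/5)) = -(-12 + 4*((½)*(⅕)*0)) = -(-12 + 4*0) = -(-12 + 0) = -1*(-12) = 12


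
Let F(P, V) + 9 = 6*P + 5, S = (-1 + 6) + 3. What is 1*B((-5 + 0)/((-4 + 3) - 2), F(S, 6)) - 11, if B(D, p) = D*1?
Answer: -28/3 ≈ -9.3333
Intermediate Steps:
S = 8 (S = 5 + 3 = 8)
F(P, V) = -4 + 6*P (F(P, V) = -9 + (6*P + 5) = -9 + (5 + 6*P) = -4 + 6*P)
B(D, p) = D
1*B((-5 + 0)/((-4 + 3) - 2), F(S, 6)) - 11 = 1*((-5 + 0)/((-4 + 3) - 2)) - 11 = 1*(-5/(-1 - 2)) - 11 = 1*(-5/(-3)) - 11 = 1*(-5*(-1/3)) - 11 = 1*(5/3) - 11 = 5/3 - 11 = -28/3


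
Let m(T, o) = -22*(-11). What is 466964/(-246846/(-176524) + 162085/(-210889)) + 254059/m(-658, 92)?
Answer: 300914351085343461/405267262862 ≈ 7.4251e+5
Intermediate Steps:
m(T, o) = 242
466964/(-246846/(-176524) + 162085/(-210889)) + 254059/m(-658, 92) = 466964/(-246846/(-176524) + 162085/(-210889)) + 254059/242 = 466964/(-246846*(-1/176524) + 162085*(-1/210889)) + 254059*(1/242) = 466964/(123423/88262 - 23155/30127) + 254059/242 = 466964/(1674658111/2659069274) + 254059/242 = 466964*(2659069274/1674658111) + 254059/242 = 1241689624464136/1674658111 + 254059/242 = 300914351085343461/405267262862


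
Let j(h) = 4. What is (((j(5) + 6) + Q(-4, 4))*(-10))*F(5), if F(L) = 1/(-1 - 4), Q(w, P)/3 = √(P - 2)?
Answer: 20 + 6*√2 ≈ 28.485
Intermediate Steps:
Q(w, P) = 3*√(-2 + P) (Q(w, P) = 3*√(P - 2) = 3*√(-2 + P))
F(L) = -⅕ (F(L) = 1/(-5) = -⅕)
(((j(5) + 6) + Q(-4, 4))*(-10))*F(5) = (((4 + 6) + 3*√(-2 + 4))*(-10))*(-⅕) = ((10 + 3*√2)*(-10))*(-⅕) = (-100 - 30*√2)*(-⅕) = 20 + 6*√2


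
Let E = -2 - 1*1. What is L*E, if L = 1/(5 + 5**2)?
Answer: -1/10 ≈ -0.10000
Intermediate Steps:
E = -3 (E = -2 - 1 = -3)
L = 1/30 (L = 1/(5 + 25) = 1/30 ≈ 0.033333)
L*E = (1/30)*(-3) = -1/10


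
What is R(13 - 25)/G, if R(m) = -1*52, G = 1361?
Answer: -52/1361 ≈ -0.038207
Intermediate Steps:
R(m) = -52
R(13 - 25)/G = -52/1361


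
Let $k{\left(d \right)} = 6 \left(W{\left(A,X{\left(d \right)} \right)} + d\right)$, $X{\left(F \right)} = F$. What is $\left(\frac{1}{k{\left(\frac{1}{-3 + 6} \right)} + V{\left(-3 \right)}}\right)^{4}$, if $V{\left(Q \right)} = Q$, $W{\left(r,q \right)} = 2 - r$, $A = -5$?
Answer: $\frac{1}{2825761} \approx 3.5389 \cdot 10^{-7}$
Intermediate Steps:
$k{\left(d \right)} = 42 + 6 d$ ($k{\left(d \right)} = 6 \left(\left(2 - -5\right) + d\right) = 6 \left(\left(2 + 5\right) + d\right) = 6 \left(7 + d\right) = 42 + 6 d$)
$\left(\frac{1}{k{\left(\frac{1}{-3 + 6} \right)} + V{\left(-3 \right)}}\right)^{4} = \left(\frac{1}{\left(42 + \frac{6}{-3 + 6}\right) - 3}\right)^{4} = \left(\frac{1}{\left(42 + \frac{6}{3}\right) - 3}\right)^{4} = \left(\frac{1}{\left(42 + 6 \cdot \frac{1}{3}\right) - 3}\right)^{4} = \left(\frac{1}{\left(42 + 2\right) - 3}\right)^{4} = \left(\frac{1}{44 - 3}\right)^{4} = \left(\frac{1}{41}\right)^{4} = \frac{1}{2825761}$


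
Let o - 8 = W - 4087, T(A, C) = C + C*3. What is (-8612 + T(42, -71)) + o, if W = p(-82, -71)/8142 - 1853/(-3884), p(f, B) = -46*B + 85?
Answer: -68381195565/5270588 ≈ -12974.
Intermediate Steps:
T(A, C) = 4*C (T(A, C) = C + 3*C = 4*C)
p(f, B) = 85 - 46*B
W = 4683735/5270588 (W = (85 - 46*(-71))/8142 - 1853/(-3884) = (85 + 3266)*(1/8142) - 1853*(-1/3884) = 3351*(1/8142) + 1853/3884 = 1117/2714 + 1853/3884 = 4683735/5270588 ≈ 0.88865)
o = -21494044717/5270588 (o = 8 + (4683735/5270588 - 4087) = 8 - 21536209421/5270588 = -21494044717/5270588 ≈ -4078.1)
(-8612 + T(42, -71)) + o = (-8612 + 4*(-71)) - 21494044717/5270588 = (-8612 - 284) - 21494044717/5270588 = -8896 - 21494044717/5270588 = -68381195565/5270588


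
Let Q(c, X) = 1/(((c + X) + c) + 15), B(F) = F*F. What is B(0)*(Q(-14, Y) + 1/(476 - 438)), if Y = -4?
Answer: 0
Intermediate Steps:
B(F) = F²
Q(c, X) = 1/(15 + X + 2*c) (Q(c, X) = 1/(((X + c) + c) + 15) = 1/((X + 2*c) + 15) = 1/(15 + X + 2*c))
B(0)*(Q(-14, Y) + 1/(476 - 438)) = 0²*(1/(15 - 4 + 2*(-14)) + 1/(476 - 438)) = 0*(1/(15 - 4 - 28) + 1/38) = 0*(1/(-17) + 1/38) = 0*(-1/17 + 1/38) = 0*(-21/646) = 0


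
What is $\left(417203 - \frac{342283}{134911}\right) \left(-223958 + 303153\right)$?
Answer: $\frac{4457485162021750}{134911} \approx 3.304 \cdot 10^{10}$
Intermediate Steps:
$\left(417203 - \frac{342283}{134911}\right) \left(-223958 + 303153\right) = \left(417203 - \frac{342283}{134911}\right) 79195 = \frac{56284931650}{134911} \cdot 79195 = \frac{4457485162021750}{134911}$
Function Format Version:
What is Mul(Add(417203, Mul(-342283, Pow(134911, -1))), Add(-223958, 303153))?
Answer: Rational(4457485162021750, 134911) ≈ 3.3040e+10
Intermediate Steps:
Mul(Add(417203, Mul(-342283, Pow(134911, -1))), Add(-223958, 303153)) = Mul(Add(417203, Mul(-342283, Rational(1, 134911))), 79195) = Mul(Add(417203, Rational(-342283, 134911)), 79195) = Mul(Rational(56284931650, 134911), 79195) = Rational(4457485162021750, 134911)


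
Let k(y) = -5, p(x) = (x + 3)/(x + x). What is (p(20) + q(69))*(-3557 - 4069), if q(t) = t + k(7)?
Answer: -9848979/20 ≈ -4.9245e+5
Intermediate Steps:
p(x) = (3 + x)/(2*x) (p(x) = (3 + x)/((2*x)) = (3 + x)*(1/(2*x)) = (3 + x)/(2*x))
q(t) = -5 + t (q(t) = t - 5 = -5 + t)
(p(20) + q(69))*(-3557 - 4069) = ((½)*(3 + 20)/20 + (-5 + 69))*(-3557 - 4069) = ((½)*(1/20)*23 + 64)*(-7626) = (23/40 + 64)*(-7626) = (2583/40)*(-7626) = -9848979/20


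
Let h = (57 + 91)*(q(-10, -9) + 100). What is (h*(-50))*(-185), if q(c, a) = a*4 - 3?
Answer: 83509000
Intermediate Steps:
q(c, a) = -3 + 4*a (q(c, a) = 4*a - 3 = -3 + 4*a)
h = 9028 (h = (57 + 91)*((-3 + 4*(-9)) + 100) = 148*((-3 - 36) + 100) = 148*(-39 + 100) = 148*61 = 9028)
(h*(-50))*(-185) = (9028*(-50))*(-185) = -451400*(-185) = 83509000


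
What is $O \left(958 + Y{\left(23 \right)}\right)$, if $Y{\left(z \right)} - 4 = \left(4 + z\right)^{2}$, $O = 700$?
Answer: $1183700$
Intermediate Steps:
$Y{\left(z \right)} = 4 + \left(4 + z\right)^{2}$
$O \left(958 + Y{\left(23 \right)}\right) = 700 \left(958 + \left(4 + \left(4 + 23\right)^{2}\right)\right) = 700 \left(958 + \left(4 + 27^{2}\right)\right) = 700 \left(958 + \left(4 + 729\right)\right) = 700 \left(958 + 733\right) = 700 \cdot 1691 = 1183700$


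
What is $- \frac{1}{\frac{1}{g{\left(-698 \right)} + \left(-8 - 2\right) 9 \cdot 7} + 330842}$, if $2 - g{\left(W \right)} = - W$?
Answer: $- \frac{1326}{438696491} \approx -3.0226 \cdot 10^{-6}$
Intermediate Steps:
$g{\left(W \right)} = 2 + W$ ($g{\left(W \right)} = 2 - - W = 2 + W$)
$- \frac{1}{\frac{1}{g{\left(-698 \right)} + \left(-8 - 2\right) 9 \cdot 7} + 330842} = - \frac{1}{\frac{1}{\left(2 - 698\right) + \left(-8 - 2\right) 9 \cdot 7} + 330842} = - \frac{1}{\frac{1}{-696 + \left(-8 - 2\right) 9 \cdot 7} + 330842} = - \frac{1}{\frac{1}{-696 + \left(-10\right) 9 \cdot 7} + 330842} = - \frac{1}{\frac{1}{-696 - 630} + 330842} = - \frac{1}{\frac{1}{-1326} + 330842} = - \frac{1}{- \frac{1}{1326} + 330842} = - \frac{1}{\frac{438696491}{1326}} = \left(-1\right) \frac{1326}{438696491} = - \frac{1326}{438696491}$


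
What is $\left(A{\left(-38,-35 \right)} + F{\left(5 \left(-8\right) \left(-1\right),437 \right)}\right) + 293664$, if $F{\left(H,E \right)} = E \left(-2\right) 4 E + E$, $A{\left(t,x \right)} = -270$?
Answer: $-1233921$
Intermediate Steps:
$F{\left(H,E \right)} = E - 8 E^{2}$ ($F{\left(H,E \right)} = - 2 E 4 E + E = - 8 E E + E = - 8 E^{2} + E = E - 8 E^{2}$)
$\left(A{\left(-38,-35 \right)} + F{\left(5 \left(-8\right) \left(-1\right),437 \right)}\right) + 293664 = \left(-270 + 437 \left(1 - 3496\right)\right) + 293664 = \left(-270 + 437 \left(-3495\right)\right) + 293664 = \left(-270 - 1527315\right) + 293664 = -1527585 + 293664 = -1233921$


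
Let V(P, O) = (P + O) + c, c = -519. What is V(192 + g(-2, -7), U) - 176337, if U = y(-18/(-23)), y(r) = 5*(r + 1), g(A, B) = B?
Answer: -4063228/23 ≈ -1.7666e+5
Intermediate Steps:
y(r) = 5 + 5*r (y(r) = 5*(1 + r) = 5 + 5*r)
U = 205/23 (U = 5 + 5*(-18/(-23)) = 5 + 5*(-18*(-1/23)) = 5 + 5*(18/23) = 5 + 90/23 = 205/23 ≈ 8.9130)
V(P, O) = -519 + O + P (V(P, O) = (P + O) - 519 = (O + P) - 519 = -519 + O + P)
V(192 + g(-2, -7), U) - 176337 = (-519 + 205/23 + (192 - 7)) - 176337 = (-519 + 205/23 + 185) - 176337 = -7477/23 - 176337 = -4063228/23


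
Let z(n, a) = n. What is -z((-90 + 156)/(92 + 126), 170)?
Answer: -33/109 ≈ -0.30275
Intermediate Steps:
-z((-90 + 156)/(92 + 126), 170) = -(-90 + 156)/(92 + 126) = -66/218 = -1*33/109 = -33/109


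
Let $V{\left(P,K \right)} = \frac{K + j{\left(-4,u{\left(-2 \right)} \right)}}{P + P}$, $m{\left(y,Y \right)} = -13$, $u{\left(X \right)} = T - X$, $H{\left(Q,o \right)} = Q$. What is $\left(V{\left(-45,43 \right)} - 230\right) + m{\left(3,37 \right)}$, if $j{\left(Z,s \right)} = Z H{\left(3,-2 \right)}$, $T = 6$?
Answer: $- \frac{21901}{90} \approx -243.34$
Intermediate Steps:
$u{\left(X \right)} = 6 - X$
$j{\left(Z,s \right)} = 3 Z$ ($j{\left(Z,s \right)} = Z 3 = 3 Z$)
$V{\left(P,K \right)} = \frac{-12 + K}{2 P}$ ($V{\left(P,K \right)} = \frac{K + 3 \left(-4\right)}{P + P} = \frac{K - 12}{2 P} = \left(-12 + K\right) \frac{1}{2 P} = \frac{-12 + K}{2 P}$)
$\left(V{\left(-45,43 \right)} - 230\right) + m{\left(3,37 \right)} = \left(\frac{-12 + 43}{2 \left(-45\right)} - 230\right) - 13 = \left(\frac{1}{2} \left(- \frac{1}{45}\right) 31 - 230\right) - 13 = \left(- \frac{31}{90} - 230\right) - 13 = - \frac{20731}{90} - 13 = - \frac{21901}{90}$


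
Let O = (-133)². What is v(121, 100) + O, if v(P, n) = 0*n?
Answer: 17689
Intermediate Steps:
v(P, n) = 0
O = 17689
v(121, 100) + O = 0 + 17689 = 17689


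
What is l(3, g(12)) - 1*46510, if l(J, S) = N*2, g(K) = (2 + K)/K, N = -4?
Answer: -46518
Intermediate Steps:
g(K) = (2 + K)/K
l(J, S) = -8 (l(J, S) = -4*2 = -8)
l(3, g(12)) - 1*46510 = -8 - 1*46510 = -8 - 46510 = -46518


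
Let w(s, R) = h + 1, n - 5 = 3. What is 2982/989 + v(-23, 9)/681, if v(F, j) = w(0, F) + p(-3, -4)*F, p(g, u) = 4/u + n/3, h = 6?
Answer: 5999260/2020527 ≈ 2.9692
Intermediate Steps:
n = 8 (n = 5 + 3 = 8)
p(g, u) = 8/3 + 4/u (p(g, u) = 4/u + 8/3 = 8/3 + 4/u)
w(s, R) = 7 (w(s, R) = 6 + 1 = 7)
v(F, j) = 7 + 5*F/3 (v(F, j) = 7 + (8/3 + 4/(-4))*F = 7 + (8/3 + 4*(-¼))*F = 7 + (8/3 - 1)*F = 7 + 5*F/3)
2982/989 + v(-23, 9)/681 = 2982/989 + (7 + (5/3)*(-23))/681 = 2982*(1/989) + (7 - 115/3)*(1/681) = 2982/989 - 94/3*1/681 = 2982/989 - 94/2043 = 5999260/2020527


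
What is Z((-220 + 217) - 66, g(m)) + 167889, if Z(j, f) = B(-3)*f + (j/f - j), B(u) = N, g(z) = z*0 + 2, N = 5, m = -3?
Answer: 335867/2 ≈ 1.6793e+5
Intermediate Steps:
g(z) = 2 (g(z) = 0 + 2 = 2)
B(u) = 5
Z(j, f) = -j + 5*f + j/f (Z(j, f) = 5*f + (j/f - j) = 5*f + (-j + j/f) = -j + 5*f + j/f)
Z((-220 + 217) - 66, g(m)) + 167889 = (-((-220 + 217) - 66) + 5*2 + ((-220 + 217) - 66)/2) + 167889 = (-(-3 - 66) + 10 + (-3 - 66)*(1/2)) + 167889 = (-1*(-69) + 10 - 69*1/2) + 167889 = (69 + 10 - 69/2) + 167889 = 89/2 + 167889 = 335867/2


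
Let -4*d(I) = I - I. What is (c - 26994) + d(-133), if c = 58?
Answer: -26936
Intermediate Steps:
d(I) = 0 (d(I) = -(I - I)/4 = -¼*0 = 0)
(c - 26994) + d(-133) = (58 - 26994) + 0 = -26936 + 0 = -26936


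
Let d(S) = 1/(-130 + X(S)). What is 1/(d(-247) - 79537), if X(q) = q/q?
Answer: -129/10260274 ≈ -1.2573e-5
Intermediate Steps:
X(q) = 1
d(S) = -1/129 (d(S) = 1/(-130 + 1) = 1/(-129) = -1/129)
1/(d(-247) - 79537) = 1/(-1/129 - 79537) = 1/(-10260274/129) = -129/10260274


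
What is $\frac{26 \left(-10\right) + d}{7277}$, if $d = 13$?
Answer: $- \frac{13}{383} \approx -0.033943$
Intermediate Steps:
$\frac{26 \left(-10\right) + d}{7277} = \frac{26 \left(-10\right) + 13}{7277} = \left(-260 + 13\right) \frac{1}{7277} = \left(-247\right) \frac{1}{7277} = - \frac{13}{383}$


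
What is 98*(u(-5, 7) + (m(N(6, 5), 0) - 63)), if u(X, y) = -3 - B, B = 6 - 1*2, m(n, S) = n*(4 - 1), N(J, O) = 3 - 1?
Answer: -6272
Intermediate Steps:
N(J, O) = 2
m(n, S) = 3*n (m(n, S) = n*3 = 3*n)
B = 4 (B = 6 - 2 = 4)
u(X, y) = -7 (u(X, y) = -3 - 1*4 = -3 - 4 = -7)
98*(u(-5, 7) + (m(N(6, 5), 0) - 63)) = 98*(-7 + (3*2 - 63)) = 98*(-7 + (6 - 63)) = 98*(-7 - 57) = 98*(-64) = -6272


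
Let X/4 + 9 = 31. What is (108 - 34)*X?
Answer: 6512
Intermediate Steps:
X = 88 (X = -36 + 4*31 = -36 + 124 = 88)
(108 - 34)*X = (108 - 34)*88 = 74*88 = 6512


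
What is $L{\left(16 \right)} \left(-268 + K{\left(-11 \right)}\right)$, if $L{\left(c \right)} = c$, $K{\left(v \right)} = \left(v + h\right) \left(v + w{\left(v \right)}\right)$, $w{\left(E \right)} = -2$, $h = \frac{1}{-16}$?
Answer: $-1987$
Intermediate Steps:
$h = - \frac{1}{16} \approx -0.0625$
$K{\left(v \right)} = \left(-2 + v\right) \left(- \frac{1}{16} + v\right)$ ($K{\left(v \right)} = \left(v - \frac{1}{16}\right) \left(v - 2\right) = \left(- \frac{1}{16} + v\right) \left(-2 + v\right) = \left(-2 + v\right) \left(- \frac{1}{16} + v\right)$)
$L{\left(16 \right)} \left(-268 + K{\left(-11 \right)}\right) = 16 \left(-268 + \left(\frac{1}{8} + \left(-11\right)^{2} - - \frac{363}{16}\right)\right) = 16 \left(-268 + \left(\frac{1}{8} + 121 + \frac{363}{16}\right)\right) = 16 \left(-268 + \frac{2301}{16}\right) = 16 \left(- \frac{1987}{16}\right) = -1987$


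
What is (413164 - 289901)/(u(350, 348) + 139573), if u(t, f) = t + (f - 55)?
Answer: 123263/140216 ≈ 0.87909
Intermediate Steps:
u(t, f) = -55 + f + t (u(t, f) = t + (-55 + f) = -55 + f + t)
(413164 - 289901)/(u(350, 348) + 139573) = (413164 - 289901)/((-55 + 348 + 350) + 139573) = 123263/(643 + 139573) = 123263/140216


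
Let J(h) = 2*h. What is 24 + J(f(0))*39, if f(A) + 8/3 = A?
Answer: -184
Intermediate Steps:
f(A) = -8/3 + A
24 + J(f(0))*39 = 24 + (2*(-8/3 + 0))*39 = 24 + (2*(-8/3))*39 = 24 - 16/3*39 = 24 - 208 = -184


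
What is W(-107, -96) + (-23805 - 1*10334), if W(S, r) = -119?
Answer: -34258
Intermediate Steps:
W(-107, -96) + (-23805 - 1*10334) = -119 + (-23805 - 1*10334) = -119 + (-23805 - 10334) = -119 - 34139 = -34258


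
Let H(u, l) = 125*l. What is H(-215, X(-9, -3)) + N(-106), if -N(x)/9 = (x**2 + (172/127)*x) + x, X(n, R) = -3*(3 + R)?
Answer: -12557502/127 ≈ -98878.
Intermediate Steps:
X(n, R) = -9 - 3*R
N(x) = -9*x**2 - 2691*x/127 (N(x) = -9*((x**2 + (172/127)*x) + x) = -9*((x**2 + (172*(1/127))*x) + x) = -9*((x**2 + 172*x/127) + x) = -9*(x**2 + 299*x/127) = -9*x**2 - 2691*x/127)
H(-215, X(-9, -3)) + N(-106) = 125*(-9 - 3*(-3)) - 9/127*(-106)*(299 + 127*(-106)) = 125*(-9 + 9) - 9/127*(-106)*(299 - 13462) = 125*0 - 9/127*(-106)*(-13163) = 0 - 12557502/127 = -12557502/127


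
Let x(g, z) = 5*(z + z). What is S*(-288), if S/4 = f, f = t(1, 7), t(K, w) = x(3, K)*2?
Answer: -23040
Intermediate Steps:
x(g, z) = 10*z (x(g, z) = 5*(2*z) = 10*z)
t(K, w) = 20*K (t(K, w) = (10*K)*2 = 20*K)
f = 20 (f = 20*1 = 20)
S = 80 (S = 4*20 = 80)
S*(-288) = 80*(-288) = -23040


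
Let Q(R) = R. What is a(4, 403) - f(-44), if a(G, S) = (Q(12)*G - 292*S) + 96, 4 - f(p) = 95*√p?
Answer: -117536 + 190*I*√11 ≈ -1.1754e+5 + 630.16*I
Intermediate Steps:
f(p) = 4 - 95*√p
a(G, S) = 96 - 292*S + 12*G (a(G, S) = (12*G - 292*S) + 96 = (-292*S + 12*G) + 96 = 96 - 292*S + 12*G)
a(4, 403) - f(-44) = (96 - 292*403 + 12*4) - (4 - 190*I*√11) = (96 - 117676 + 48) - (4 - 190*I*√11) = -117532 - (4 - 190*I*√11) = -117532 + (-4 + 190*I*√11) = -117536 + 190*I*√11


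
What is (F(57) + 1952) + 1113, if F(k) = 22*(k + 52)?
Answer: 5463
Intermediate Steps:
F(k) = 1144 + 22*k (F(k) = 22*(52 + k) = 1144 + 22*k)
(F(57) + 1952) + 1113 = ((1144 + 22*57) + 1952) + 1113 = ((1144 + 1254) + 1952) + 1113 = (2398 + 1952) + 1113 = 4350 + 1113 = 5463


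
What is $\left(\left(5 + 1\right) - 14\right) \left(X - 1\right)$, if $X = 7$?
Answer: $-48$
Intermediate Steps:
$\left(\left(5 + 1\right) - 14\right) \left(X - 1\right) = \left(\left(5 + 1\right) - 14\right) \left(7 - 1\right) = \left(6 - 14\right) \left(7 - 1\right) = \left(-8\right) 6 = -48$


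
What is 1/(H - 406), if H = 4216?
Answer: 1/3810 ≈ 0.00026247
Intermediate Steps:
1/(H - 406) = 1/(4216 - 406) = 1/3810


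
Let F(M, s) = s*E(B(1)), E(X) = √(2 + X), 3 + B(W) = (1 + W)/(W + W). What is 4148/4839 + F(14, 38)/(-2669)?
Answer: 4148/4839 ≈ 0.85720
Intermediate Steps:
B(W) = -3 + (1 + W)/(2*W) (B(W) = -3 + (1 + W)/(W + W) = -3 + (1 + W)/((2*W)) = -3 + (1 + W)*(1/(2*W)) = -3 + (1 + W)/(2*W))
F(M, s) = 0 (F(M, s) = s*√(2 + (½)*(1 - 5*1)/1) = s*√(2 + (½)*1*(1 - 5)) = s*√(2 + (½)*1*(-4)) = s*√(2 - 2) = s*√0 = s*0 = 0)
4148/4839 + F(14, 38)/(-2669) = 4148/4839 + 0/(-2669) = 4148*(1/4839) + 0*(-1/2669) = 4148/4839 + 0 = 4148/4839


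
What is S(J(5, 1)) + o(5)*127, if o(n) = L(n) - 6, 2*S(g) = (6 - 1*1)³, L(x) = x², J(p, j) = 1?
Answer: 4951/2 ≈ 2475.5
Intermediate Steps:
S(g) = 125/2 (S(g) = (6 - 1*1)³/2 = (6 - 1)³/2 = (½)*5³ = (½)*125 = 125/2)
o(n) = -6 + n² (o(n) = n² - 6 = -6 + n²)
S(J(5, 1)) + o(5)*127 = 125/2 + (-6 + 5²)*127 = 125/2 + (-6 + 25)*127 = 125/2 + 19*127 = 125/2 + 2413 = 4951/2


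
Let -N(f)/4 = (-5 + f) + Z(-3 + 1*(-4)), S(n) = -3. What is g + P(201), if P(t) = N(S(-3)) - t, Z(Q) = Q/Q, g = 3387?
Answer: 3214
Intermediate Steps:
Z(Q) = 1
N(f) = 16 - 4*f (N(f) = -4*((-5 + f) + 1) = -4*(-4 + f) = 16 - 4*f)
P(t) = 28 - t (P(t) = (16 - 4*(-3)) - t = (16 + 12) - t = 28 - t)
g + P(201) = 3387 + (28 - 1*201) = 3387 + (28 - 201) = 3387 - 173 = 3214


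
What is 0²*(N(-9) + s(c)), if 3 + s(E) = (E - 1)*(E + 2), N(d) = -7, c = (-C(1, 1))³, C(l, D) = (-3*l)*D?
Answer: 0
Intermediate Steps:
C(l, D) = -3*D*l
c = 27 (c = (-(-3))³ = (-1*(-3))³ = 3³ = 27)
s(E) = -3 + (-1 + E)*(2 + E) (s(E) = -3 + (E - 1)*(E + 2) = -3 + (-1 + E)*(2 + E))
0²*(N(-9) + s(c)) = 0²*(-7 + (-5 + 27 + 27²)) = 0*(-7 + (-5 + 27 + 729)) = 0*(-7 + 751) = 0*744 = 0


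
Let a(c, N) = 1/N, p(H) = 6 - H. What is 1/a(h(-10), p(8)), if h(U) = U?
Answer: -2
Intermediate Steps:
1/a(h(-10), p(8)) = 1/(1/(6 - 1*8)) = 1/(1/(6 - 8)) = 1/(1/(-2)) = 1/(-½) = -2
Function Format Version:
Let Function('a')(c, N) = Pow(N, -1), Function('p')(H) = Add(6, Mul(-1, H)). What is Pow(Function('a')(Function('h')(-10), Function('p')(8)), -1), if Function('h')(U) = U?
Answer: -2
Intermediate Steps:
Pow(Function('a')(Function('h')(-10), Function('p')(8)), -1) = Pow(Pow(Add(6, Mul(-1, 8)), -1), -1) = Pow(Pow(Add(6, -8), -1), -1) = Pow(Pow(-2, -1), -1) = Pow(Rational(-1, 2), -1) = -2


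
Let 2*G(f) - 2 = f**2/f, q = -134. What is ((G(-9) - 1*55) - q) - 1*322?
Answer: -493/2 ≈ -246.50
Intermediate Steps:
G(f) = 1 + f/2 (G(f) = 1 + (f**2/f)/2 = 1 + f/2)
((G(-9) - 1*55) - q) - 1*322 = (((1 + (1/2)*(-9)) - 1*55) - 1*(-134)) - 1*322 = (((1 - 9/2) - 55) + 134) - 322 = ((-7/2 - 55) + 134) - 322 = (-117/2 + 134) - 322 = 151/2 - 322 = -493/2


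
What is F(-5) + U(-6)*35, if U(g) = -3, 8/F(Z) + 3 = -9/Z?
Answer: -335/3 ≈ -111.67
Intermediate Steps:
F(Z) = 8/(-3 - 9/Z)
F(-5) + U(-6)*35 = -8*(-5)/(9 + 3*(-5)) - 3*35 = -8*(-5)/(9 - 15) - 105 = -8*(-5)/(-6) - 105 = -8*(-5)*(-⅙) - 105 = -20/3 - 105 = -335/3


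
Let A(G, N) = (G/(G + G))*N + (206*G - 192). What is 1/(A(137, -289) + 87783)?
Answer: 2/231337 ≈ 8.6454e-6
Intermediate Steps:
A(G, N) = -192 + N/2 + 206*G (A(G, N) = (G/((2*G)))*N + (-192 + 206*G) = ((1/(2*G))*G)*N + (-192 + 206*G) = N/2 + (-192 + 206*G) = -192 + N/2 + 206*G)
1/(A(137, -289) + 87783) = 1/((-192 + (1/2)*(-289) + 206*137) + 87783) = 1/((-192 - 289/2 + 28222) + 87783) = 1/(55771/2 + 87783) = 1/(231337/2) = 2/231337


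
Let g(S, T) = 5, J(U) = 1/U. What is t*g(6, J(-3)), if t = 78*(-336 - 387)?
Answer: -281970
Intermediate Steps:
J(U) = 1/U
t = -56394 (t = 78*(-723) = -56394)
t*g(6, J(-3)) = -56394*5 = -281970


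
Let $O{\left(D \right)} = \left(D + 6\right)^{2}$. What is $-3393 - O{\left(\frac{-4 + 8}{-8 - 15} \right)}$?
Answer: $- \frac{1812853}{529} \approx -3426.9$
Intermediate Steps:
$O{\left(D \right)} = \left(6 + D\right)^{2}$
$-3393 - O{\left(\frac{-4 + 8}{-8 - 15} \right)} = -3393 - \left(6 + \frac{-4 + 8}{-8 - 15}\right)^{2} = -3393 - \left(6 + \frac{4}{-23}\right)^{2} = -3393 - \left(6 + 4 \left(- \frac{1}{23}\right)\right)^{2} = -3393 - \left(6 - \frac{4}{23}\right)^{2} = -3393 - \left(\frac{134}{23}\right)^{2} = -3393 - \frac{17956}{529} = - \frac{1812853}{529}$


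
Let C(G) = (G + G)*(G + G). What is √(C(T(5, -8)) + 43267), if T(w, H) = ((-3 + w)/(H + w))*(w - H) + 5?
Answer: √389887/3 ≈ 208.14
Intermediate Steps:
T(w, H) = 5 + (-3 + w)*(w - H)/(H + w) (T(w, H) = ((-3 + w)/(H + w))*(w - H) + 5 = (-3 + w)*(w - H)/(H + w) + 5 = 5 + (-3 + w)*(w - H)/(H + w))
C(G) = 4*G² (C(G) = (2*G)*(2*G) = 4*G²)
√(C(T(5, -8)) + 43267) = √(4*((5² + 2*5 + 8*(-8) - 1*(-8)*5)/(-8 + 5))² + 43267) = √(4*((25 + 10 - 64 + 40)/(-3))² + 43267) = √(4*(-⅓*11)² + 43267) = √(4*(-11/3)² + 43267) = √(4*(121/9) + 43267) = √(484/9 + 43267) = √(389887/9) = √389887/3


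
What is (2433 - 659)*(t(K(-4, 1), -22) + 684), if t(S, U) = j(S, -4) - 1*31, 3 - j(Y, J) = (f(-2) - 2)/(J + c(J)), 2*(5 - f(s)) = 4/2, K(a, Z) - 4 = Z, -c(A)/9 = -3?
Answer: 26762564/23 ≈ 1.1636e+6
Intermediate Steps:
c(A) = 27 (c(A) = -9*(-3) = 27)
K(a, Z) = 4 + Z
f(s) = 4 (f(s) = 5 - 2/2 = 5 - 1/2*2 = 5 - 1 = 4)
j(Y, J) = 3 - 2/(27 + J) (j(Y, J) = 3 - (4 - 2)/(J + 27) = 3 - 2/(27 + J))
t(S, U) = -646/23 (t(S, U) = (79 + 3*(-4))/(27 - 4) - 1*31 = (79 - 12)/23 - 31 = (1/23)*67 - 31 = 67/23 - 31 = -646/23)
(2433 - 659)*(t(K(-4, 1), -22) + 684) = (2433 - 659)*(-646/23 + 684) = 1774*(15086/23) = 26762564/23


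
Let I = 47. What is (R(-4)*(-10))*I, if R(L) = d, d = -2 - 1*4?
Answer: 2820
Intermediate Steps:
d = -6 (d = -2 - 4 = -6)
R(L) = -6
(R(-4)*(-10))*I = -6*(-10)*47 = 60*47 = 2820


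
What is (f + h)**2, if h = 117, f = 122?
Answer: 57121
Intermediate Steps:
(f + h)**2 = (122 + 117)**2 = 239**2 = 57121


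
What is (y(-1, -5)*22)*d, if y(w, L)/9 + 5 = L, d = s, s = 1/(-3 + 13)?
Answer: -198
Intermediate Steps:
s = 1/10 ≈ 0.10000
d = 1/10 ≈ 0.10000
y(w, L) = -45 + 9*L
(y(-1, -5)*22)*d = ((-45 + 9*(-5))*22)*(1/10) = ((-45 - 45)*22)*(1/10) = -90*22*(1/10) = -1980*1/10 = -198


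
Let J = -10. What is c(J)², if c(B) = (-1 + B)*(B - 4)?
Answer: 23716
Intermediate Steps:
c(B) = (-1 + B)*(-4 + B)
c(J)² = (4 + (-10)² - 5*(-10))² = (4 + 100 + 50)² = 154² = 23716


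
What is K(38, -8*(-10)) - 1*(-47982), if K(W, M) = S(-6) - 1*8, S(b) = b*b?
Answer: 48010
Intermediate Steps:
S(b) = b**2
K(W, M) = 28 (K(W, M) = (-6)**2 - 1*8 = 36 - 8 = 28)
K(38, -8*(-10)) - 1*(-47982) = 28 - 1*(-47982) = 28 + 47982 = 48010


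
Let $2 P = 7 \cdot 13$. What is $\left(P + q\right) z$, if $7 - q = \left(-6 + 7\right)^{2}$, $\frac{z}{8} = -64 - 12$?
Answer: $-31312$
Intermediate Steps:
$z = -608$ ($z = 8 \left(-64 - 12\right) = 8 \left(-76\right) = -608$)
$P = \frac{91}{2}$ ($P = \frac{7 \cdot 13}{2} = \frac{1}{2} \cdot 91 = \frac{91}{2} \approx 45.5$)
$q = 6$ ($q = 7 - \left(-6 + 7\right)^{2} = 7 - 1^{2} = 7 - 1 = 6$)
$\left(P + q\right) z = \left(\frac{91}{2} + 6\right) \left(-608\right) = \frac{103}{2} \left(-608\right) = -31312$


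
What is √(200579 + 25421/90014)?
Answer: √1625197686639378/90014 ≈ 447.86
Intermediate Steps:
√(200579 + 25421/90014) = √(18054943527/90014) = √1625197686639378/90014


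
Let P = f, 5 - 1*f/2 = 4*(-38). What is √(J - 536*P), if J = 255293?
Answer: 17*√301 ≈ 294.94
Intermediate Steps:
f = 314 (f = 10 - 8*(-38) = 10 - 2*(-152) = 10 + 304 = 314)
P = 314
√(J - 536*P) = √(255293 - 536*314) = √(255293 - 168304) = √86989 = 17*√301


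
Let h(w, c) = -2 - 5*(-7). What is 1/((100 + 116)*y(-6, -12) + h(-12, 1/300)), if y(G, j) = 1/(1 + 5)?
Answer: 1/69 ≈ 0.014493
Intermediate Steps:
y(G, j) = ⅙ (y(G, j) = 1/6 = ⅙)
h(w, c) = 33 (h(w, c) = -2 + 35 = 33)
1/((100 + 116)*y(-6, -12) + h(-12, 1/300)) = 1/((100 + 116)*(⅙) + 33) = 1/(216*(⅙) + 33) = 1/(36 + 33) = 1/69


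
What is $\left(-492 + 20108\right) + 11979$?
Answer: $31595$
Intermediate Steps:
$\left(-492 + 20108\right) + 11979 = 19616 + 11979 = 31595$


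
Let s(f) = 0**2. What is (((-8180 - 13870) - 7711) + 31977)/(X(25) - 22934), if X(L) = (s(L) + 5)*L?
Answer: -2216/22809 ≈ -0.097155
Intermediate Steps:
s(f) = 0
X(L) = 5*L (X(L) = (0 + 5)*L = 5*L)
(((-8180 - 13870) - 7711) + 31977)/(X(25) - 22934) = (((-8180 - 13870) - 7711) + 31977)/(5*25 - 22934) = ((-22050 - 7711) + 31977)/(125 - 22934) = (-29761 + 31977)/(-22809) = 2216*(-1/22809) = -2216/22809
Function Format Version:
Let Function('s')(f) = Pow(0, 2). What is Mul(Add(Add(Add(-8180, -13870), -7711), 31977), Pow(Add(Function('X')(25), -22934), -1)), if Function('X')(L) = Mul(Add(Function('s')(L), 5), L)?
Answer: Rational(-2216, 22809) ≈ -0.097155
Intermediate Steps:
Function('s')(f) = 0
Function('X')(L) = Mul(5, L) (Function('X')(L) = Mul(Add(0, 5), L) = Mul(5, L))
Mul(Add(Add(Add(-8180, -13870), -7711), 31977), Pow(Add(Function('X')(25), -22934), -1)) = Mul(Add(Add(Add(-8180, -13870), -7711), 31977), Pow(Add(Mul(5, 25), -22934), -1)) = Mul(Add(Add(-22050, -7711), 31977), Pow(Add(125, -22934), -1)) = Mul(Add(-29761, 31977), Pow(-22809, -1)) = Mul(2216, Rational(-1, 22809)) = Rational(-2216, 22809)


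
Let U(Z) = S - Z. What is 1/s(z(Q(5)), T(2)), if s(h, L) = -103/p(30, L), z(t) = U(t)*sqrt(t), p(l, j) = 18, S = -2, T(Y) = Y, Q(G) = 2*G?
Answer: -18/103 ≈ -0.17476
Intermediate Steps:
U(Z) = -2 - Z
z(t) = sqrt(t)*(-2 - t) (z(t) = (-2 - t)*sqrt(t) = sqrt(t)*(-2 - t))
s(h, L) = -103/18
1/s(z(Q(5)), T(2)) = 1/(-103/18) = -18/103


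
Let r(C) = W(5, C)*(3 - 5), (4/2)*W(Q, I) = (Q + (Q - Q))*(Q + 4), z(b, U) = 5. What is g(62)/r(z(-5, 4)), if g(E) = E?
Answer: -62/45 ≈ -1.3778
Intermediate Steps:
W(Q, I) = Q*(4 + Q)/2 (W(Q, I) = ((Q + (Q - Q))*(Q + 4))/2 = ((Q + 0)*(4 + Q))/2 = (Q*(4 + Q))/2 = Q*(4 + Q)/2)
r(C) = -45 (r(C) = ((½)*5*(4 + 5))*(3 - 5) = ((½)*5*9)*(-2) = (45/2)*(-2) = -45)
g(62)/r(z(-5, 4)) = 62/(-45) = 62*(-1/45) = -62/45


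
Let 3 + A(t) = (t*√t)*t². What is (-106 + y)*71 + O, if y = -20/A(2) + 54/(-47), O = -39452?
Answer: -263404420/5593 - 11360*√2/119 ≈ -47230.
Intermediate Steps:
A(t) = -3 + t^(7/2) (A(t) = -3 + (t*√t)*t² = -3 + t^(3/2)*t² = -3 + t^(7/2))
y = -54/47 - 20/(-3 + 8*√2) (y = -20/(-3 + 2^(7/2)) + 54/(-47) = -20/(-3 + 8*√2) + 54*(-1/47) = -20/(-3 + 8*√2) - 54/47 = -54/47 - 20/(-3 + 8*√2) ≈ -3.5546)
(-106 + y)*71 + O = (-106 + (-9246/5593 - 160*√2/119))*71 - 39452 = (-602104/5593 - 160*√2/119)*71 - 39452 = (-42749384/5593 - 11360*√2/119) - 39452 = -263404420/5593 - 11360*√2/119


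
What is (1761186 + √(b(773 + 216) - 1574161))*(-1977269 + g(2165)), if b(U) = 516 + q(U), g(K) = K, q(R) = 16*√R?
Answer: -3478525513344 - 1975104*I*√(1573645 - 16*√989) ≈ -3.4785e+12 - 2.4773e+9*I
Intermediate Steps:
b(U) = 516 + 16*√U
(1761186 + √(b(773 + 216) - 1574161))*(-1977269 + g(2165)) = (1761186 + √((516 + 16*√(773 + 216)) - 1574161))*(-1977269 + 2165) = (1761186 + √((516 + 16*√989) - 1574161))*(-1975104) = (1761186 + √(-1573645 + 16*√989))*(-1975104) = -3478525513344 - 1975104*√(-1573645 + 16*√989)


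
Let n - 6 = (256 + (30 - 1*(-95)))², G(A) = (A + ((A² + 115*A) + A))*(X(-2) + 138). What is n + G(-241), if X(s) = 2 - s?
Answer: 4388695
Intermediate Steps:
G(A) = 142*A² + 16614*A (G(A) = (A + ((A² + 115*A) + A))*((2 - 1*(-2)) + 138) = (A + (A² + 116*A))*((2 + 2) + 138) = (A² + 117*A)*(4 + 138) = (A² + 117*A)*142 = 142*A² + 16614*A)
n = 145167 (n = 6 + (256 + (30 - 1*(-95)))² = 6 + (256 + (30 + 95))² = 6 + (256 + 125)² = 6 + 381² = 6 + 145161 = 145167)
n + G(-241) = 145167 + 142*(-241)*(117 - 241) = 145167 + 142*(-241)*(-124) = 145167 + 4243528 = 4388695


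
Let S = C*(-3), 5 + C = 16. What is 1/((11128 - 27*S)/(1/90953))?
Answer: 1/1093164107 ≈ 9.1478e-10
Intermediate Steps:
C = 11 (C = -5 + 16 = 11)
S = -33 (S = 11*(-3) = -33)
1/((11128 - 27*S)/(1/90953)) = 1/((11128 - 27*(-33))/(1/90953)) = 1/((11128 + 891)/(1/90953)) = 1/(12019*90953) = 1/1093164107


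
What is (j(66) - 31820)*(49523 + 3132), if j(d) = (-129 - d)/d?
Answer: -36864028775/22 ≈ -1.6756e+9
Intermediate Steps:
j(d) = (-129 - d)/d
(j(66) - 31820)*(49523 + 3132) = ((-129 - 1*66)/66 - 31820)*(49523 + 3132) = ((-129 - 66)/66 - 31820)*52655 = ((1/66)*(-195) - 31820)*52655 = (-65/22 - 31820)*52655 = -700105/22*52655 = -36864028775/22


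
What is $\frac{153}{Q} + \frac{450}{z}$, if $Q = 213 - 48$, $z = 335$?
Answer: $\frac{8367}{3685} \approx 2.2706$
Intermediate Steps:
$Q = 165$
$\frac{153}{Q} + \frac{450}{z} = \frac{153}{165} + \frac{450}{335} = 153 \cdot \frac{1}{165} + 450 \cdot \frac{1}{335} = \frac{51}{55} + \frac{90}{67} = \frac{8367}{3685}$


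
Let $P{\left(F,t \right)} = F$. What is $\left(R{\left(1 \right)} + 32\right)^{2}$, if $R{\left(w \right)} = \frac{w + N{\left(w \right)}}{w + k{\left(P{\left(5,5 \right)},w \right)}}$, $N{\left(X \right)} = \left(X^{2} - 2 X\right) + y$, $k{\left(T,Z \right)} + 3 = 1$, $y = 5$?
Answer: $729$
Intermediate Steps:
$k{\left(T,Z \right)} = -2$ ($k{\left(T,Z \right)} = -3 + 1 = -2$)
$N{\left(X \right)} = 5 + X^{2} - 2 X$ ($N{\left(X \right)} = \left(X^{2} - 2 X\right) + 5 = 5 + X^{2} - 2 X$)
$R{\left(w \right)} = \frac{5 + w^{2} - w}{-2 + w}$ ($R{\left(w \right)} = \frac{w + \left(5 + w^{2} - 2 w\right)}{w - 2} = \frac{5 + w^{2} - w}{-2 + w}$)
$\left(R{\left(1 \right)} + 32\right)^{2} = \left(\frac{5 + 1^{2} - 1}{-2 + 1} + 32\right)^{2} = \left(\frac{5 + 1 - 1}{-1} + 32\right)^{2} = \left(\left(-1\right) 5 + 32\right)^{2} = \left(-5 + 32\right)^{2} = 27^{2} = 729$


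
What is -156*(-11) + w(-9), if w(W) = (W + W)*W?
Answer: 1878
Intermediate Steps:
w(W) = 2*W² (w(W) = (2*W)*W = 2*W²)
-156*(-11) + w(-9) = -156*(-11) + 2*(-9)² = 1716 + 2*81 = 1716 + 162 = 1878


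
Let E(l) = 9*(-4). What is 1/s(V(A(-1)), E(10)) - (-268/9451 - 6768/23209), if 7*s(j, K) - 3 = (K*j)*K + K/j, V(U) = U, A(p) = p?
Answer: 86686327847/275720761563 ≈ 0.31440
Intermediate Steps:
E(l) = -36
s(j, K) = 3/7 + K/(7*j) + j*K²/7 (s(j, K) = 3/7 + ((K*j)*K + K/j)/7 = 3/7 + (j*K² + K/j)/7 = 3/7 + (K/j + j*K²)/7 = 3/7 + (K/(7*j) + j*K²/7) = 3/7 + K/(7*j) + j*K²/7)
1/s(V(A(-1)), E(10)) - (-268/9451 - 6768/23209) = 1/((⅐)*(-36 - (3 - 1*(-36)²))/(-1)) - (-268/9451 - 6768/23209) = 1/((⅐)*(-1)*(-36 - (3 - 1*1296))) - (-268*1/9451 - 6768*1/23209) = 1/((⅐)*(-1)*(-36 - (3 - 1296))) - (-268/9451 - 6768/23209) = 1/((⅐)*(-1)*(-36 - 1*(-1293))) - 1*(-70184380/219348259) = 1/((⅐)*(-1)*(-36 + 1293)) + 70184380/219348259 = 1/((⅐)*(-1)*1257) + 70184380/219348259 = 1/(-1257/7) + 70184380/219348259 = -7/1257 + 70184380/219348259 = 86686327847/275720761563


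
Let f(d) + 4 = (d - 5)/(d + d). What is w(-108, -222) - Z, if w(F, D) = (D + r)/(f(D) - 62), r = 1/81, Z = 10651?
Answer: -8359215241/785079 ≈ -10648.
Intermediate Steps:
f(d) = -4 + (-5 + d)/(2*d) (f(d) = -4 + (d - 5)/(d + d) = -4 + (-5 + d)/((2*d)) = -4 + (-5 + d)*(1/(2*d)) = -4 + (-5 + d)/(2*d))
r = 1/81 ≈ 0.012346
w(F, D) = (1/81 + D)/(-62 + (-5 - 7*D)/(2*D)) (w(F, D) = (D + 1/81)/((-5 - 7*D)/(2*D) - 62) = (1/81 + D)/(-62 + (-5 - 7*D)/(2*D)))
w(-108, -222) - Z = -2*(-222)*(1 + 81*(-222))/(405 + 10611*(-222)) - 1*10651 = -2*(-222)*(1 - 17982)/(405 - 2355642) - 10651 = -2*(-222)*(-17981)/(-2355237) - 10651 = -2*(-222)*(-1/2355237)*(-17981) - 10651 = 2661188/785079 - 10651 = -8359215241/785079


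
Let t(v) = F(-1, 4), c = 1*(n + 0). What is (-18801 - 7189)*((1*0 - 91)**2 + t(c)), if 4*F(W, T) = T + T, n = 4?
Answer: -215275170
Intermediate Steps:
F(W, T) = T/2 (F(W, T) = (T + T)/4 = (2*T)/4 = T/2)
c = 4 (c = 1*(4 + 0) = 1*4 = 4)
t(v) = 2 (t(v) = (1/2)*4 = 2)
(-18801 - 7189)*((1*0 - 91)**2 + t(c)) = (-18801 - 7189)*((1*0 - 91)**2 + 2) = -25990*((0 - 91)**2 + 2) = -25990*((-91)**2 + 2) = -25990*(8281 + 2) = -25990*8283 = -215275170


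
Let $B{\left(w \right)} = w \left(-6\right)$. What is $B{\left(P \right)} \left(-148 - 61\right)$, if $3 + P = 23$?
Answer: $25080$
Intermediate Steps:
$P = 20$ ($P = -3 + 23 = 20$)
$B{\left(w \right)} = - 6 w$
$B{\left(P \right)} \left(-148 - 61\right) = \left(-6\right) 20 \left(-148 - 61\right) = \left(-120\right) \left(-209\right) = 25080$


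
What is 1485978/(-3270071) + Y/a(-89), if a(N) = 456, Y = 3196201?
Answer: 550059294437/78481704 ≈ 7008.8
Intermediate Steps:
1485978/(-3270071) + Y/a(-89) = 1485978/(-3270071) + 3196201/456 = 1485978*(-1/3270071) + 3196201*(1/456) = -1485978/3270071 + 3196201/456 = 550059294437/78481704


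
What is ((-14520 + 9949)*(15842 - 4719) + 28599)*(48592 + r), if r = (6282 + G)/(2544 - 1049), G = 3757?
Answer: -283995480586622/115 ≈ -2.4695e+12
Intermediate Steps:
r = 10039/1495 (r = (6282 + 3757)/(2544 - 1049) = 10039/1495 ≈ 6.7150)
((-14520 + 9949)*(15842 - 4719) + 28599)*(48592 + r) = ((-14520 + 9949)*(15842 - 4719) + 28599)*(48592 + 10039/1495) = (-4571*11123 + 28599)*(72655079/1495) = (-50843233 + 28599)*(72655079/1495) = -50814634*72655079/1495 = -283995480586622/115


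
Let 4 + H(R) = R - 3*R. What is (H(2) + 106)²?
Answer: 9604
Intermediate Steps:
H(R) = -4 - 2*R (H(R) = -4 + (R - 3*R) = -4 - 2*R)
(H(2) + 106)² = ((-4 - 2*2) + 106)² = ((-4 - 4) + 106)² = (-8 + 106)² = 98² = 9604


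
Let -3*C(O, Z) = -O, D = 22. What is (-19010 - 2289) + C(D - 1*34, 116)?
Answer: -21303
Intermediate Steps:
C(O, Z) = O/3 (C(O, Z) = -(-1)*O/3 = O/3)
(-19010 - 2289) + C(D - 1*34, 116) = (-19010 - 2289) + (22 - 1*34)/3 = -21299 + (22 - 34)/3 = -21299 + (⅓)*(-12) = -21299 - 4 = -21303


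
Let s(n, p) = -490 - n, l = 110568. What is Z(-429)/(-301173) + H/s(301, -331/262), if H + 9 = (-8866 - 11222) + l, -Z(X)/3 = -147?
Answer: -9082590438/79409281 ≈ -114.38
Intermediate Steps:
Z(X) = 441 (Z(X) = -3*(-147) = 441)
H = 90471 (H = -9 + ((-8866 - 11222) + 110568) = -9 + (-20088 + 110568) = -9 + 90480 = 90471)
Z(-429)/(-301173) + H/s(301, -331/262) = 441/(-301173) + 90471/(-490 - 1*301) = 441*(-1/301173) + 90471/(-490 - 301) = -147/100391 + 90471/(-791) = -147/100391 + 90471*(-1/791) = -147/100391 - 90471/791 = -9082590438/79409281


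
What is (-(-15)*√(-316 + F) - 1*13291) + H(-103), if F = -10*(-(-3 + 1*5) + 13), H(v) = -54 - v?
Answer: -13242 + 15*I*√426 ≈ -13242.0 + 309.6*I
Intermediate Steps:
F = -110 (F = -10*(-(-3 + 5) + 13) = -10*(-1*2 + 13) = -10*(-2 + 13) = -10*11 = -110)
(-(-15)*√(-316 + F) - 1*13291) + H(-103) = (-(-15)*√(-316 - 110) - 1*13291) + (-54 - 1*(-103)) = (-(-15)*√(-426) - 13291) + (-54 + 103) = (-(-15)*I*√426 - 13291) + 49 = (15*I*√426 - 13291) + 49 = (-13291 + 15*I*√426) + 49 = -13242 + 15*I*√426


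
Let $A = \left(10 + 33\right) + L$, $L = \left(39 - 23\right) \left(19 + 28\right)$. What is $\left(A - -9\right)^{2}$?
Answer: $646416$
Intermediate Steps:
$L = 752$ ($L = 16 \cdot 47 = 752$)
$A = 795$ ($A = \left(10 + 33\right) + 752 = 43 + 752 = 795$)
$\left(A - -9\right)^{2} = \left(795 - -9\right)^{2} = \left(795 + 9\right)^{2} = 804^{2} = 646416$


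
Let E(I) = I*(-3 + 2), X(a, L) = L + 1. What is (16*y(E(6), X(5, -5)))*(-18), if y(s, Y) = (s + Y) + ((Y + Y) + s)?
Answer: 6912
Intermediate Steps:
X(a, L) = 1 + L
E(I) = -I (E(I) = I*(-1) = -I)
y(s, Y) = 2*s + 3*Y (y(s, Y) = (Y + s) + (2*Y + s) = (Y + s) + (s + 2*Y) = 2*s + 3*Y)
(16*y(E(6), X(5, -5)))*(-18) = (16*(2*(-1*6) + 3*(1 - 5)))*(-18) = (16*(2*(-6) + 3*(-4)))*(-18) = (16*(-12 - 12))*(-18) = (16*(-24))*(-18) = -384*(-18) = 6912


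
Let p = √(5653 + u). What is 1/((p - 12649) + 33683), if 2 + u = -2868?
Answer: 21034/442426373 - 11*√23/442426373 ≈ 4.7423e-5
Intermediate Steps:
u = -2870 (u = -2 - 2868 = -2870)
p = 11*√23 (p = √(5653 - 2870) = √2783 = 11*√23 ≈ 52.754)
1/((p - 12649) + 33683) = 1/((11*√23 - 12649) + 33683) = 1/((-12649 + 11*√23) + 33683) = 1/(21034 + 11*√23)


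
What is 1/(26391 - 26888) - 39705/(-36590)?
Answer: 3939359/3637046 ≈ 1.0831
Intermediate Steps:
1/(26391 - 26888) - 39705/(-36590) = 1/(-497) - 39705*(-1)/36590 = -1/497 - 1*(-7941/7318) = -1/497 + 7941/7318 = 3939359/3637046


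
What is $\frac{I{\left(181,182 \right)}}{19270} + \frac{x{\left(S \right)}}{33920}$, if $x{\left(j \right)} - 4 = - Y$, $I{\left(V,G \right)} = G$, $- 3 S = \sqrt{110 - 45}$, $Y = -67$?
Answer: $\frac{754161}{65363840} \approx 0.011538$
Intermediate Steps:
$S = - \frac{\sqrt{65}}{3}$ ($S = - \frac{\sqrt{110 - 45}}{3} = - \frac{\sqrt{65}}{3} \approx -2.6874$)
$x{\left(j \right)} = 71$ ($x{\left(j \right)} = 4 - -67 = 4 + 67 = 71$)
$\frac{I{\left(181,182 \right)}}{19270} + \frac{x{\left(S \right)}}{33920} = \frac{182}{19270} + \frac{71}{33920} = 182 \cdot \frac{1}{19270} + 71 \cdot \frac{1}{33920} = \frac{91}{9635} + \frac{71}{33920} = \frac{754161}{65363840}$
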